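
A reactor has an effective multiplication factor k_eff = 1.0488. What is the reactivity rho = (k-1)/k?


rho = (k_eff - 1) / k_eff
rho = (1.0488 - 1) / 1.0488
rho = 0.046529

0.046529


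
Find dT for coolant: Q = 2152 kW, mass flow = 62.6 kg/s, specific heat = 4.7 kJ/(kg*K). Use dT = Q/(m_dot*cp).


dT = Q / (m_dot * cp)
dT = 2152 / (62.6 * 4.7)
dT = 7.3143 C

7.3143


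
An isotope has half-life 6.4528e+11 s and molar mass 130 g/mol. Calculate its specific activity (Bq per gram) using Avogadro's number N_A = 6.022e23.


lambda = ln(2) / t_half = ln(2) / 6.4528e+11 = 1.074180e-12 /s
SA = lambda * N_A / M
SA = 1.074180e-12 * 6.022e23 / 130
SA = 4.9759e+09 Bq/g

4.9759e+09


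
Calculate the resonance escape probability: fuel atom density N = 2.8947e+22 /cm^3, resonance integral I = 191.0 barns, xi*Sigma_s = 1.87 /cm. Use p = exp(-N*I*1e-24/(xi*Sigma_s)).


p = exp(-N * I * 1e-24 / (xi*Sigma_s))
p = exp(-2.8947e+22 * 191.0 * 1e-24 / 1.87)
p = 0.051994

0.051994


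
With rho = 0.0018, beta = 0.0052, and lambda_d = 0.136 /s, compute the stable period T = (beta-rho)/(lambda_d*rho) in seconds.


T = (beta - rho) / (lambda_d * rho)
T = (0.0052 - 0.0018) / (0.136 * 0.0018)
T = 13.889 s

13.889


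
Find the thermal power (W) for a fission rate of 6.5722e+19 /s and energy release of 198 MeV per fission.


P = fission_rate * E_MeV * 1.602e-13
P = 6.5722e+19 * 198 * 1.602e-13
P = 2.0847e+09 W

2.0847e+09


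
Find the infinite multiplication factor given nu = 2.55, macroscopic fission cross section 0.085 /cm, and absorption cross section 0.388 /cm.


k_inf = nu * Sigma_f / Sigma_a
k_inf = 2.55 * 0.085 / 0.388
k_inf = 0.55863

0.55863


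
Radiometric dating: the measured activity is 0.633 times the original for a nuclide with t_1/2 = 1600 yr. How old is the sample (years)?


lambda = ln(2) / t_half = ln(2) / 1600 = 4.332170e-04 /yr
t = -ln(A/A0) / lambda
t = -ln(0.633) / 4.332170e-04
t = 1055.6 yr

1055.6


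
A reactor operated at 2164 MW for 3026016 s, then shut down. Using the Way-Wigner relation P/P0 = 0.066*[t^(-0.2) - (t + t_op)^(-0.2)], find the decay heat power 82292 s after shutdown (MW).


P/P0 = 0.066 * [t^(-0.2) - (t + t_op)^(-0.2)]
P/P0 = 0.066 * [82292^(-0.2) - (82292 + 3026016)^(-0.2)]
P/P0 = 0.066 * [0.1039749 - 0.05029157] = 0.003543100
P = 2164 * 0.003543100 = 7.6673 MW

7.6673


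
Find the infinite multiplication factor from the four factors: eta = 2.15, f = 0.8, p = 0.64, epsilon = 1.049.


k_inf = eta * f * p * epsilon
k_inf = 2.15 * 0.8 * 0.64 * 1.049
k_inf = 1.1547

1.1547


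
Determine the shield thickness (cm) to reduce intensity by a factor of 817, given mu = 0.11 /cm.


x = ln(factor) / mu
x = ln(817) / 0.11
x = 60.960 cm

60.960


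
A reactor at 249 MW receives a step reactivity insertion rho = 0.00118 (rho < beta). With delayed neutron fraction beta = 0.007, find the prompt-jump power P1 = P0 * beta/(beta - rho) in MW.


P1/P0 = beta / (beta - rho)
P1/P0 = 0.007 / (0.007 - 0.00118) = 1.202749
P1 = 249 * 1.202749 = 299.48 MW

299.48


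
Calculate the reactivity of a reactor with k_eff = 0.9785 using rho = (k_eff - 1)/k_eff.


rho = (k_eff - 1) / k_eff
rho = (0.9785 - 1) / 0.9785
rho = -0.021972

-0.021972


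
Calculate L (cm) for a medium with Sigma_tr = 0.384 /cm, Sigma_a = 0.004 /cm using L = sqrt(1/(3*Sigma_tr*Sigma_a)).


D = 1 / (3 * Sigma_tr) = 1 / (3 * 0.384) = 0.8680556 cm
L = sqrt(D / Sigma_a)
L = sqrt(0.8680556 / 0.004)
L = 14.731 cm

14.731


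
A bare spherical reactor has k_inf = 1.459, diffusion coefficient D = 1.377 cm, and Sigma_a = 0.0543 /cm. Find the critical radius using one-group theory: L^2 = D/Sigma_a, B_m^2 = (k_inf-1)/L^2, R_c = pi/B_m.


L^2 = D / Sigma_a = 1.377 / 0.0543 = 25.35912 cm^2
B_m^2 = (k_inf - 1) / L^2 = (1.459 - 1) / 25.35912 = 0.01810000 /cm^2
For a bare sphere: B_g = pi/R, so R_c = pi / sqrt(B_m^2)
R_c = pi / sqrt(0.01810000) = 23.351 cm

23.351


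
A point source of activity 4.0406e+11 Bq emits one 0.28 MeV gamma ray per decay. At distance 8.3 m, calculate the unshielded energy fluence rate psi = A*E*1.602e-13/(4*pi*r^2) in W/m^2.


psi = A * E * 1.602e-13 / (4*pi*r^2)
psi = 4.0406e+11 * 0.28 * 1.602e-13 / (4*pi*8.3^2)
psi = 2.0936e-05 W/m^2

2.0936e-05


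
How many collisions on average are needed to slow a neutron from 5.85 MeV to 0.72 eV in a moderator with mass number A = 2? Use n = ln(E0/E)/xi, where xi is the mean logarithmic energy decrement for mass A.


xi = 1 + (A-1)^2/(2A)*ln((A-1)/(A+1)) = 0.7253469 (for A = 2)
n = ln(E0/E) / xi
n = ln(5.85e6 / 0.72) / 0.7253469
n = ln(8.125000e+06) / 0.7253469 = 21.935

21.935


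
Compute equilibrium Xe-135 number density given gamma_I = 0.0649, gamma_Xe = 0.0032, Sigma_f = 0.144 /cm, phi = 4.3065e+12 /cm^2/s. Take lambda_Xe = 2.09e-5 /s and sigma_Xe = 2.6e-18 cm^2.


Xe_eq = (gamma_I + gamma_Xe) * Sigma_f * phi / (lambda_Xe + sigma_Xe * phi)
Numerator = (0.0649 + 0.0032) * 0.144 * 4.3065e+12 = 4.223126e+10
Denominator = 2.09e-5 + 2.6e-18 * 4.3065e+12 = 3.209690e-05
Xe_eq = 4.223126e+10 / 3.209690e-05 = 1.3157e+15 /cm^3

1.3157e+15


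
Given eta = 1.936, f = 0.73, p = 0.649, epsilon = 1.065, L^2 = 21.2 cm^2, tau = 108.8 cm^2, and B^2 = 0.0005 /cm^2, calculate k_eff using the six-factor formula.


k_inf = eta*f*p*eps = 1.936*0.73*0.649*1.065 = 0.9768379
P_TNL = 1/(1 + L^2*B^2) = 1/(1 + 21.2*0.0005) = 0.9895112
P_FNL = exp(-B^2*tau) = exp(-0.0005*108.8) = 0.9470532
k_eff = k_inf * P_TNL * P_FNL = 0.9768379 * 0.9895112 * 0.9470532
k_eff = 0.91541

0.91541


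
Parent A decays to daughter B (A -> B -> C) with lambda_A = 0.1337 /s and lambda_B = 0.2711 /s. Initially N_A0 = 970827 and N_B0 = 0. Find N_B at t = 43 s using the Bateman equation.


N_B(t) = lambda_A * N_A0 / (lambda_B - lambda_A) * [exp(-lambda_A*t) - exp(-lambda_B*t)]
exp(-0.1337*43) = 0.003185647; exp(-0.2711*43) = 8.655635e-06
N_B = 0.1337 * 970827 / (0.2711 - 0.1337) * (0.003185647 - 8.655635e-06)
N_B = 3001.3

3001.3


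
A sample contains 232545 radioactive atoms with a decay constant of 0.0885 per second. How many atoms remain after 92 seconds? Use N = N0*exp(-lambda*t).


N = N0 * exp(-lambda * t)
N = 232545 * exp(-0.0885 * 92)
N = 67.683

67.683


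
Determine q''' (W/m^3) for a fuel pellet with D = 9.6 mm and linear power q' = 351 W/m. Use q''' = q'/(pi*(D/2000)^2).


r = D / 2 / 1000 = 9.6 / 2 / 1000 = 0.0048 m
q''' = q' / (pi * r^2)
q''' = 351 / (pi * 0.0048^2)
q''' = 4.8493e+06 W/m^3

4.8493e+06


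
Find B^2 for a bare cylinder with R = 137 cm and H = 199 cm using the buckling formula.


B^2 = (2.405/R)^2 + (pi/H)^2
B^2 = (2.405/137)^2 + (pi/199)^2
B^2 = 5.5740e-04 /cm^2

5.5740e-04


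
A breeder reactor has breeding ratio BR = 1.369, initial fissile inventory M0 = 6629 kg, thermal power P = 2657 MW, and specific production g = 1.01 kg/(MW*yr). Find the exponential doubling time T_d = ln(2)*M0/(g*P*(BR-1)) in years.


Breeding gain G = BR - 1 = 1.369 - 1 = 0.369
Fissile production rate = g * P * G = 1.01 * 2657 * 0.369 = 990.23733 kg/yr
T_d = ln(2) * M0 / (g * P * G)
T_d = ln(2) * 6629 / 990.23733 = 4.6402 yr

4.6402


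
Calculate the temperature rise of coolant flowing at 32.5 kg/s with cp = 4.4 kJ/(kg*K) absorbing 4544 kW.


dT = Q / (m_dot * cp)
dT = 4544 / (32.5 * 4.4)
dT = 31.776 C

31.776


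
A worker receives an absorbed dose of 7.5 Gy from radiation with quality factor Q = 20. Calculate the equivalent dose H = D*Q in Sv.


H = D * Q
H = 7.5 * 20
H = 150.00 Sv

150.00


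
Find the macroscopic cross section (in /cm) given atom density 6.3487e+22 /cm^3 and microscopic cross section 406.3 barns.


Sigma = N * sigma_barns * 1e-24
Sigma = 6.3487e+22 * 406.3 * 1e-24
Sigma = 25.795 /cm

25.795


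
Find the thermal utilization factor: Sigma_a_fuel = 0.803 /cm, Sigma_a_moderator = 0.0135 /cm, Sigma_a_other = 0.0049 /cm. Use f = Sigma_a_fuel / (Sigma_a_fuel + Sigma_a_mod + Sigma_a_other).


f = Sigma_a_fuel / (Sigma_a_fuel + Sigma_a_mod + Sigma_a_other)
f = 0.803 / (0.803 + 0.0135 + 0.0049)
f = 0.97760

0.97760


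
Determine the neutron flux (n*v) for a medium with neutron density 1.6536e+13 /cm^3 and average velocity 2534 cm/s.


phi = n * v
phi = 1.6536e+13 * 2534
phi = 4.1902e+16 /cm^2/s

4.1902e+16


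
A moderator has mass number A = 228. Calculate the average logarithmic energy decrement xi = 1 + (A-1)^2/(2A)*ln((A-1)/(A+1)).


xi = 1 + (A-1)^2/(2A) * ln((A-1)/(A+1))
xi = 1 + (228-1)^2/(2*228) * ln((228-1)/(228 +1))
xi = 0.0087463

0.0087463


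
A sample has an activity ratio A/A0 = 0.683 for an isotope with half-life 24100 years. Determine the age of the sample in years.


lambda = ln(2) / t_half = ln(2) / 24100 = 2.876129e-05 /yr
t = -ln(A/A0) / lambda
t = -ln(0.683) / 2.876129e-05
t = 13256 yr

13256


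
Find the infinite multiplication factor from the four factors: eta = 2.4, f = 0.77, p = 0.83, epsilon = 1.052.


k_inf = eta * f * p * epsilon
k_inf = 2.4 * 0.77 * 0.83 * 1.052
k_inf = 1.6136

1.6136


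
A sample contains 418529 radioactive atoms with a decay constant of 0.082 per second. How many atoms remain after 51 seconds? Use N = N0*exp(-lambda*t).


N = N0 * exp(-lambda * t)
N = 418529 * exp(-0.082 * 51)
N = 6390.1

6390.1


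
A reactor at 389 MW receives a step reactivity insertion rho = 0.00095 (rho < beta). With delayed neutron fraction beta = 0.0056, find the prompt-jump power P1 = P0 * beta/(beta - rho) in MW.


P1/P0 = beta / (beta - rho)
P1/P0 = 0.0056 / (0.0056 - 0.00095) = 1.204301
P1 = 389 * 1.204301 = 468.47 MW

468.47


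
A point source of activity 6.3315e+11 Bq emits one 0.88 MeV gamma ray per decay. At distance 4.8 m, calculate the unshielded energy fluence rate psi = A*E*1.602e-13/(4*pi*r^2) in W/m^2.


psi = A * E * 1.602e-13 / (4*pi*r^2)
psi = 6.3315e+11 * 0.88 * 1.602e-13 / (4*pi*4.8^2)
psi = 3.0829e-04 W/m^2

3.0829e-04


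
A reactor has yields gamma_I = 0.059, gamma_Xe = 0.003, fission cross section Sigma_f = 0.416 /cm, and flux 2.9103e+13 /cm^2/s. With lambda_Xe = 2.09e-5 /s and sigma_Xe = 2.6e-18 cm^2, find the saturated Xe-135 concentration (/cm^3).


Xe_eq = (gamma_I + gamma_Xe) * Sigma_f * phi / (lambda_Xe + sigma_Xe * phi)
Numerator = (0.059 + 0.003) * 0.416 * 2.9103e+13 = 7.506246e+11
Denominator = 2.09e-5 + 2.6e-18 * 2.9103e+13 = 9.656780e-05
Xe_eq = 7.506246e+11 / 9.656780e-05 = 7.7730e+15 /cm^3

7.7730e+15


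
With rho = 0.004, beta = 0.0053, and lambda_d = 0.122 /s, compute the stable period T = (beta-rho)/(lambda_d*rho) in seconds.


T = (beta - rho) / (lambda_d * rho)
T = (0.0053 - 0.004) / (0.122 * 0.004)
T = 2.6639 s

2.6639


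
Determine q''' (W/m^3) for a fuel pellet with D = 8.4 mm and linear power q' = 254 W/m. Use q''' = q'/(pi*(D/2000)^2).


r = D / 2 / 1000 = 8.4 / 2 / 1000 = 0.0042 m
q''' = q' / (pi * r^2)
q''' = 254 / (pi * 0.0042^2)
q''' = 4.5834e+06 W/m^3

4.5834e+06


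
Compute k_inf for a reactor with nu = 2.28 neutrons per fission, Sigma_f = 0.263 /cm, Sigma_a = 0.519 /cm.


k_inf = nu * Sigma_f / Sigma_a
k_inf = 2.28 * 0.263 / 0.519
k_inf = 1.1554

1.1554


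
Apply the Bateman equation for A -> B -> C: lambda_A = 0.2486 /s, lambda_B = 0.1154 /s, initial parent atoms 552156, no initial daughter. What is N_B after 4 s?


N_B(t) = lambda_A * N_A0 / (lambda_B - lambda_A) * [exp(-lambda_A*t) - exp(-lambda_B*t)]
exp(-0.2486*4) = 0.3699453; exp(-0.1154*4) = 0.6302744
N_B = 0.2486 * 552156 / (0.1154 - 0.2486) * (0.3699453 - 0.6302744)
N_B = 268276

268276


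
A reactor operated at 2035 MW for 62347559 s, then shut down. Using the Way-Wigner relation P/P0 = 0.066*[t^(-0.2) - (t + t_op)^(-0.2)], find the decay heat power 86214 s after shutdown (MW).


P/P0 = 0.066 * [t^(-0.2) - (t + t_op)^(-0.2)]
P/P0 = 0.066 * [86214^(-0.2) - (86214 + 62347559)^(-0.2)]
P/P0 = 0.066 * [0.1030112 - 0.02760044] = 0.004977110
P = 2035 * 0.004977110 = 10.128 MW

10.128


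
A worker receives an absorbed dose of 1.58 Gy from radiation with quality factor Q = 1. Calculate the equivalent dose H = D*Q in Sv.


H = D * Q
H = 1.58 * 1
H = 1.5800 Sv

1.5800


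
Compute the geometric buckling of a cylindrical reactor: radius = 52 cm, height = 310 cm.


B^2 = (2.405/R)^2 + (pi/H)^2
B^2 = (2.405/52)^2 + (pi/310)^2
B^2 = 0.0022418 /cm^2

0.0022418


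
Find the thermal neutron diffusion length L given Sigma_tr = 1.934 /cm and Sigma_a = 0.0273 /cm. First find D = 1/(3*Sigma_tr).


D = 1 / (3 * Sigma_tr) = 1 / (3 * 1.934) = 0.1723544 cm
L = sqrt(D / Sigma_a)
L = sqrt(0.1723544 / 0.0273)
L = 2.5126 cm

2.5126


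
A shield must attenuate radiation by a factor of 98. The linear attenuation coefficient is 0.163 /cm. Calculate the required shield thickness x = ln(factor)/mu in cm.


x = ln(factor) / mu
x = ln(98) / 0.163
x = 28.129 cm

28.129


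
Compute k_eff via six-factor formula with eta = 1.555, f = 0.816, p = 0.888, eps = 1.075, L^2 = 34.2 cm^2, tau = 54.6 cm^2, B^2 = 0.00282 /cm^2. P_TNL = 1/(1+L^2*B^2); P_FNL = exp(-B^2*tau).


k_inf = eta*f*p*eps = 1.555*0.816*0.888*1.075 = 1.211273
P_TNL = 1/(1 + L^2*B^2) = 1/(1 + 34.2*0.00282) = 0.9120393
P_FNL = exp(-B^2*tau) = exp(-0.00282*54.6) = 0.8572960
k_eff = k_inf * P_TNL * P_FNL = 1.211273 * 0.9120393 * 0.8572960
k_eff = 0.94708

0.94708


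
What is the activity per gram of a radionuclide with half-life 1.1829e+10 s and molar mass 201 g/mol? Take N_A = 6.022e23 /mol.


lambda = ln(2) / t_half = ln(2) / 1.1829e+10 = 5.859728e-11 /s
SA = lambda * N_A / M
SA = 5.859728e-11 * 6.022e23 / 201
SA = 1.7556e+11 Bq/g

1.7556e+11


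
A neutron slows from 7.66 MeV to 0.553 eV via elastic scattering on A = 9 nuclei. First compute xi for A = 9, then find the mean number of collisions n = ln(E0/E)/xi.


xi = 1 + (A-1)^2/(2A)*ln((A-1)/(A+1)) = 0.2066007 (for A = 9)
n = ln(E0/E) / xi
n = ln(7.66e6 / 0.553) / 0.2066007
n = ln(1.385172e+07) / 0.2066007 = 79.593

79.593


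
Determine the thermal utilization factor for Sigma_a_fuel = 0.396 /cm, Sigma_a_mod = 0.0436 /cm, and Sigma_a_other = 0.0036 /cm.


f = Sigma_a_fuel / (Sigma_a_fuel + Sigma_a_mod + Sigma_a_other)
f = 0.396 / (0.396 + 0.0436 + 0.0036)
f = 0.89350

0.89350


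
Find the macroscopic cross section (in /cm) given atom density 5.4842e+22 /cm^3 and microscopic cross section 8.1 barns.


Sigma = N * sigma_barns * 1e-24
Sigma = 5.4842e+22 * 8.1 * 1e-24
Sigma = 0.44422 /cm

0.44422


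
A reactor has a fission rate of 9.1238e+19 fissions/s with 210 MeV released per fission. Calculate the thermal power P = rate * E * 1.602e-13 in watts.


P = fission_rate * E_MeV * 1.602e-13
P = 9.1238e+19 * 210 * 1.602e-13
P = 3.0694e+09 W

3.0694e+09


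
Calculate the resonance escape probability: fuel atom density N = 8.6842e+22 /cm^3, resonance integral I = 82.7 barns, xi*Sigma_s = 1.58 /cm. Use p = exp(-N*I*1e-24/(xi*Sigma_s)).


p = exp(-N * I * 1e-24 / (xi*Sigma_s))
p = exp(-8.6842e+22 * 82.7 * 1e-24 / 1.58)
p = 0.010615

0.010615


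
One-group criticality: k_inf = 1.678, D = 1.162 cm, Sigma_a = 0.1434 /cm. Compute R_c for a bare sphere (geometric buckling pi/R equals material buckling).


L^2 = D / Sigma_a = 1.162 / 0.1434 = 8.103208 cm^2
B_m^2 = (k_inf - 1) / L^2 = (1.678 - 1) / 8.103208 = 0.08367057 /cm^2
For a bare sphere: B_g = pi/R, so R_c = pi / sqrt(B_m^2)
R_c = pi / sqrt(0.08367057) = 10.861 cm

10.861


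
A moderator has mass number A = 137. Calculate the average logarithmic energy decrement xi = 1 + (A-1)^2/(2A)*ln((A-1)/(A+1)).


xi = 1 + (A-1)^2/(2A) * ln((A-1)/(A+1))
xi = 1 + (137-1)^2/(2*137) * ln((137-1)/(137 +1))
xi = 0.014528

0.014528


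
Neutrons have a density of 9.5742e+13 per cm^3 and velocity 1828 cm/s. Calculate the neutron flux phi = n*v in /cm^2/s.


phi = n * v
phi = 9.5742e+13 * 1828
phi = 1.7502e+17 /cm^2/s

1.7502e+17


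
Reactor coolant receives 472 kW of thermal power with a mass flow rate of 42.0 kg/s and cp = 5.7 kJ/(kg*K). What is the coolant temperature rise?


dT = Q / (m_dot * cp)
dT = 472 / (42.0 * 5.7)
dT = 1.9716 C

1.9716


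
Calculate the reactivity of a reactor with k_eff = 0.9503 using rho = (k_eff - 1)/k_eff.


rho = (k_eff - 1) / k_eff
rho = (0.9503 - 1) / 0.9503
rho = -0.052299

-0.052299


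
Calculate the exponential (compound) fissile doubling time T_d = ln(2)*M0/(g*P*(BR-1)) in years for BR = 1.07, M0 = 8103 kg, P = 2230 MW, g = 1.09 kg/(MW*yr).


Breeding gain G = BR - 1 = 1.07 - 1 = 0.07
Fissile production rate = g * P * G = 1.09 * 2230 * 0.07 = 170.149 kg/yr
T_d = ln(2) * M0 / (g * P * G)
T_d = ln(2) * 8103 / 170.149 = 33.010 yr

33.010


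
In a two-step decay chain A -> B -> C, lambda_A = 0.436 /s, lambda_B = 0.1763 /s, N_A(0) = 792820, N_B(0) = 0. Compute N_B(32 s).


N_B(t) = lambda_A * N_A0 / (lambda_B - lambda_A) * [exp(-lambda_A*t) - exp(-lambda_B*t)]
exp(-0.436*32) = 8.724155e-07; exp(-0.1763*32) = 0.003547188
N_B = 0.436 * 792820 / (0.1763 - 0.436) * (8.724155e-07 - 0.003547188)
N_B = 4720.3

4720.3


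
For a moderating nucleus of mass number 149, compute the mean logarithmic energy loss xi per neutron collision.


xi = 1 + (A-1)^2/(2A) * ln((A-1)/(A+1))
xi = 1 + (149-1)^2/(2*149) * ln((149-1)/(149 +1))
xi = 0.013363

0.013363


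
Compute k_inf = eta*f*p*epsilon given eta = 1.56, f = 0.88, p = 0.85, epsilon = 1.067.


k_inf = eta * f * p * epsilon
k_inf = 1.56 * 0.88 * 0.85 * 1.067
k_inf = 1.2451

1.2451


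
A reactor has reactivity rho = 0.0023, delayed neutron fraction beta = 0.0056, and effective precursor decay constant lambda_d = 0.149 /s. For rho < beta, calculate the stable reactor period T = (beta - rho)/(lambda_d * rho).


T = (beta - rho) / (lambda_d * rho)
T = (0.0056 - 0.0023) / (0.149 * 0.0023)
T = 9.6294 s

9.6294


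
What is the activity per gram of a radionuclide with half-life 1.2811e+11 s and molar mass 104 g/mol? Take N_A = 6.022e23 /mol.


lambda = ln(2) / t_half = ln(2) / 1.2811e+11 = 5.410563e-12 /s
SA = lambda * N_A / M
SA = 5.410563e-12 * 6.022e23 / 104
SA = 3.1329e+10 Bq/g

3.1329e+10


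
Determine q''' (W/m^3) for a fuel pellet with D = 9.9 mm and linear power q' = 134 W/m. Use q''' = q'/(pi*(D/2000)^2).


r = D / 2 / 1000 = 9.9 / 2 / 1000 = 0.00495 m
q''' = q' / (pi * r^2)
q''' = 134 / (pi * 0.00495^2)
q''' = 1.7408e+06 W/m^3

1.7408e+06


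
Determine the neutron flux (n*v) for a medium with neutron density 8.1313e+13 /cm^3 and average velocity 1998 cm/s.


phi = n * v
phi = 8.1313e+13 * 1998
phi = 1.6246e+17 /cm^2/s

1.6246e+17


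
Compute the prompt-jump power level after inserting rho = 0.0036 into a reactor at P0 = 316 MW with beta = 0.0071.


P1/P0 = beta / (beta - rho)
P1/P0 = 0.0071 / (0.0071 - 0.0036) = 2.028571
P1 = 316 * 2.028571 = 641.03 MW

641.03


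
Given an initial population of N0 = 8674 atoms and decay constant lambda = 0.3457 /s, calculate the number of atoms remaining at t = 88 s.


N = N0 * exp(-lambda * t)
N = 8674 * exp(-0.3457 * 88)
N = 5.3246e-10

5.3246e-10


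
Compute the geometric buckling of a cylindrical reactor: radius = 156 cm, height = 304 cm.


B^2 = (2.405/R)^2 + (pi/H)^2
B^2 = (2.405/156)^2 + (pi/304)^2
B^2 = 3.4447e-04 /cm^2

3.4447e-04


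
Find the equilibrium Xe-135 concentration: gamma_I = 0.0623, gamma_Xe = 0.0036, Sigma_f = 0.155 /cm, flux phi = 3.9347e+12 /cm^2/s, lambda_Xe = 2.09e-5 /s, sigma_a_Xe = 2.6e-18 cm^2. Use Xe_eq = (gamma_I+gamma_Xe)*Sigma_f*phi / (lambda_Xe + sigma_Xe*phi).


Xe_eq = (gamma_I + gamma_Xe) * Sigma_f * phi / (lambda_Xe + sigma_Xe * phi)
Numerator = (0.0623 + 0.0036) * 0.155 * 3.9347e+12 = 4.019099e+10
Denominator = 2.09e-5 + 2.6e-18 * 3.9347e+12 = 3.113022e-05
Xe_eq = 4.019099e+10 / 3.113022e-05 = 1.2911e+15 /cm^3

1.2911e+15


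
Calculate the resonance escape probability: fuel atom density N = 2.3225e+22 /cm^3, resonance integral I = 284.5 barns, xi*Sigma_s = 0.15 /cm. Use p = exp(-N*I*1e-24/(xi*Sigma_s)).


p = exp(-N * I * 1e-24 / (xi*Sigma_s))
p = exp(-2.3225e+22 * 284.5 * 1e-24 / 0.15)
p = 7.4010e-20

7.4010e-20


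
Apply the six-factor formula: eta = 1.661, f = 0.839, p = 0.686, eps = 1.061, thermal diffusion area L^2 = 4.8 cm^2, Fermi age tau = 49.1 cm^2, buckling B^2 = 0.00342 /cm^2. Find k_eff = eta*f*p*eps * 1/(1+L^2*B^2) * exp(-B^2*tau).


k_inf = eta*f*p*eps = 1.661*0.839*0.686*1.061 = 1.014311
P_TNL = 1/(1 + L^2*B^2) = 1/(1 + 4.8*0.00342) = 0.9838491
P_FNL = exp(-B^2*tau) = exp(-0.00342*49.1) = 0.8454198
k_eff = k_inf * P_TNL * P_FNL = 1.014311 * 0.9838491 * 0.8454198
k_eff = 0.84367

0.84367


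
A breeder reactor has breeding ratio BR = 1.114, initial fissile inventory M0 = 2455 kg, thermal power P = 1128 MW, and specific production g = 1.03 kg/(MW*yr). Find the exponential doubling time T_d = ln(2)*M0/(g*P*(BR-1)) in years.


Breeding gain G = BR - 1 = 1.114 - 1 = 0.114
Fissile production rate = g * P * G = 1.03 * 1128 * 0.114 = 132.44976 kg/yr
T_d = ln(2) * M0 / (g * P * G)
T_d = ln(2) * 2455 / 132.44976 = 12.848 yr

12.848


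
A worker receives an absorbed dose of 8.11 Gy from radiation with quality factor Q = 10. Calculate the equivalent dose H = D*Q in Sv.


H = D * Q
H = 8.11 * 10
H = 81.100 Sv

81.100


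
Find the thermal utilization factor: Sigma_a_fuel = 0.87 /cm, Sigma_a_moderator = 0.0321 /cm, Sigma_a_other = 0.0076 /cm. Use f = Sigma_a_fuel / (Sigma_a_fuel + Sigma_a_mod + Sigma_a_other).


f = Sigma_a_fuel / (Sigma_a_fuel + Sigma_a_mod + Sigma_a_other)
f = 0.87 / (0.87 + 0.0321 + 0.0076)
f = 0.95636

0.95636


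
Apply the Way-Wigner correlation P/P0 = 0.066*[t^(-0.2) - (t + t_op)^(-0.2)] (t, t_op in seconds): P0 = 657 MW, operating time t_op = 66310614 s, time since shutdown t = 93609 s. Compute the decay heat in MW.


P/P0 = 0.066 * [t^(-0.2) - (t + t_op)^(-0.2)]
P/P0 = 0.066 * [93609^(-0.2) - (93609 + 66310614)^(-0.2)]
P/P0 = 0.066 * [0.1013296 - 0.02726220] = 0.004888448
P = 657 * 0.004888448 = 3.2117 MW

3.2117


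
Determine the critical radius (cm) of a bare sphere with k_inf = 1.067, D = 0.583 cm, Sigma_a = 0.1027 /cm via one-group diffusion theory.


L^2 = D / Sigma_a = 0.583 / 0.1027 = 5.676728 cm^2
B_m^2 = (k_inf - 1) / L^2 = (1.067 - 1) / 5.676728 = 0.01180257 /cm^2
For a bare sphere: B_g = pi/R, so R_c = pi / sqrt(B_m^2)
R_c = pi / sqrt(0.01180257) = 28.918 cm

28.918


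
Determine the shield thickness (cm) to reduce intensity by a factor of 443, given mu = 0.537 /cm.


x = ln(factor) / mu
x = ln(443) / 0.537
x = 11.347 cm

11.347


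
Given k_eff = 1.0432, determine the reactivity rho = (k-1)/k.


rho = (k_eff - 1) / k_eff
rho = (1.0432 - 1) / 1.0432
rho = 0.041411

0.041411


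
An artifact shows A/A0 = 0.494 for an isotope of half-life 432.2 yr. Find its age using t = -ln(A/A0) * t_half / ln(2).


lambda = ln(2) / t_half = ln(2) / 432.2 = 0.001603765 /yr
t = -ln(A/A0) / lambda
t = -ln(0.494) / 0.001603765
t = 439.73 yr

439.73


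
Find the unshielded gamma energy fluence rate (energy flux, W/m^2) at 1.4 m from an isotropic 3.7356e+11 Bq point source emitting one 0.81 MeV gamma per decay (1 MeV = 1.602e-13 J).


psi = A * E * 1.602e-13 / (4*pi*r^2)
psi = 3.7356e+11 * 0.81 * 1.602e-13 / (4*pi*1.4^2)
psi = 0.0019681 W/m^2

0.0019681


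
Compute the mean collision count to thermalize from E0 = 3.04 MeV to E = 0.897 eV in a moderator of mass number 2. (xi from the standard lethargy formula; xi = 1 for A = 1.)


xi = 1 + (A-1)^2/(2A)*ln((A-1)/(A+1)) = 0.7253469 (for A = 2)
n = ln(E0/E) / xi
n = ln(3.04e6 / 0.897) / 0.7253469
n = ln(3.389075e+06) / 0.7253469 = 20.729

20.729


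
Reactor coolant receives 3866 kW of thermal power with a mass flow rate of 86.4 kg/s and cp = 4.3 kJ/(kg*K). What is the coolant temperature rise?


dT = Q / (m_dot * cp)
dT = 3866 / (86.4 * 4.3)
dT = 10.406 C

10.406


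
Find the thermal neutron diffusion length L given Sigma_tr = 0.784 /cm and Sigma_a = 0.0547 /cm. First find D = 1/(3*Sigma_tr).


D = 1 / (3 * Sigma_tr) = 1 / (3 * 0.784) = 0.4251701 cm
L = sqrt(D / Sigma_a)
L = sqrt(0.4251701 / 0.0547)
L = 2.7880 cm

2.7880


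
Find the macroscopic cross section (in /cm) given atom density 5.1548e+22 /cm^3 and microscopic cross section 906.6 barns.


Sigma = N * sigma_barns * 1e-24
Sigma = 5.1548e+22 * 906.6 * 1e-24
Sigma = 46.733 /cm

46.733


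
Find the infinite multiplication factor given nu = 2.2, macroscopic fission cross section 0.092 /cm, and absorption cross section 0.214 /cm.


k_inf = nu * Sigma_f / Sigma_a
k_inf = 2.2 * 0.092 / 0.214
k_inf = 0.94579

0.94579


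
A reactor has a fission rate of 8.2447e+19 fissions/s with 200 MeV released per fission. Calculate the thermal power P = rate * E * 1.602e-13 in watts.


P = fission_rate * E_MeV * 1.602e-13
P = 8.2447e+19 * 200 * 1.602e-13
P = 2.6416e+09 W

2.6416e+09


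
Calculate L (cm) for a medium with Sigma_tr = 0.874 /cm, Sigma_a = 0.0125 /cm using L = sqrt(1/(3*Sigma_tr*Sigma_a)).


D = 1 / (3 * Sigma_tr) = 1 / (3 * 0.874) = 0.3813883 cm
L = sqrt(D / Sigma_a)
L = sqrt(0.3813883 / 0.0125)
L = 5.5237 cm

5.5237


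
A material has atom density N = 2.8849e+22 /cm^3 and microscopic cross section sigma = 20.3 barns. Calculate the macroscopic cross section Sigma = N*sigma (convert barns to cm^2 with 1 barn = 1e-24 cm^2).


Sigma = N * sigma_barns * 1e-24
Sigma = 2.8849e+22 * 20.3 * 1e-24
Sigma = 0.58563 /cm

0.58563


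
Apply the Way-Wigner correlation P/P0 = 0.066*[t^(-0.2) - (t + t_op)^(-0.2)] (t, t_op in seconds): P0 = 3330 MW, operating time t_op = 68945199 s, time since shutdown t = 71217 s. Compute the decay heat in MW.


P/P0 = 0.066 * [t^(-0.2) - (t + t_op)^(-0.2)]
P/P0 = 0.066 * [71217^(-0.2) - (71217 + 68945199)^(-0.2)]
P/P0 = 0.066 * [0.1070245 - 0.02705263] = 0.005278143
P = 3330 * 0.005278143 = 17.576 MW

17.576


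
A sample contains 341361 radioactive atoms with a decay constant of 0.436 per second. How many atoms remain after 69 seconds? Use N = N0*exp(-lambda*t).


N = N0 * exp(-lambda * t)
N = 341361 * exp(-0.436 * 69)
N = 2.9370e-08

2.9370e-08


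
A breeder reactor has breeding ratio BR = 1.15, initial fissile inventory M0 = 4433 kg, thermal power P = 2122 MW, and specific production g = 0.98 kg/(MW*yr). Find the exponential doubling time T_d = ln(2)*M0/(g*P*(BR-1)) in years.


Breeding gain G = BR - 1 = 1.15 - 1 = 0.15
Fissile production rate = g * P * G = 0.98 * 2122 * 0.15 = 311.934 kg/yr
T_d = ln(2) * M0 / (g * P * G)
T_d = ln(2) * 4433 / 311.934 = 9.8505 yr

9.8505


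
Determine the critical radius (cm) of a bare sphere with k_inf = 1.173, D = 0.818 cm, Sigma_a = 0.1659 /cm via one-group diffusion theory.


L^2 = D / Sigma_a = 0.818 / 0.1659 = 4.930681 cm^2
B_m^2 = (k_inf - 1) / L^2 = (1.173 - 1) / 4.930681 = 0.03508643 /cm^2
For a bare sphere: B_g = pi/R, so R_c = pi / sqrt(B_m^2)
R_c = pi / sqrt(0.03508643) = 16.772 cm

16.772


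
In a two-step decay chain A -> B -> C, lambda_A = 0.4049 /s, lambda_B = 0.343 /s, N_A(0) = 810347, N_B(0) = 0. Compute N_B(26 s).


N_B(t) = lambda_A * N_A0 / (lambda_B - lambda_A) * [exp(-lambda_A*t) - exp(-lambda_B*t)]
exp(-0.4049*26) = 2.679219e-05; exp(-0.343*26) = 1.339559e-04
N_B = 0.4049 * 810347 / (0.343 - 0.4049) * (2.679219e-05 - 1.339559e-04)
N_B = 568.04

568.04


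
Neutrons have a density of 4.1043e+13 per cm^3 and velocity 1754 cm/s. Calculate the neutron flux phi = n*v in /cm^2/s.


phi = n * v
phi = 4.1043e+13 * 1754
phi = 7.1989e+16 /cm^2/s

7.1989e+16


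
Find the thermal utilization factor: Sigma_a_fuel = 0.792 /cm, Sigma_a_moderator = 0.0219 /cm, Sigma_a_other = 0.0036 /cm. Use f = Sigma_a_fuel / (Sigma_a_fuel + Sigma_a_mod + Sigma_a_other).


f = Sigma_a_fuel / (Sigma_a_fuel + Sigma_a_mod + Sigma_a_other)
f = 0.792 / (0.792 + 0.0219 + 0.0036)
f = 0.96881

0.96881


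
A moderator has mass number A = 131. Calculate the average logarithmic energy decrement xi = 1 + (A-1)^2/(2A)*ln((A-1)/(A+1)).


xi = 1 + (A-1)^2/(2A) * ln((A-1)/(A+1))
xi = 1 + (131-1)^2/(2*131) * ln((131-1)/(131 +1))
xi = 0.015190

0.015190


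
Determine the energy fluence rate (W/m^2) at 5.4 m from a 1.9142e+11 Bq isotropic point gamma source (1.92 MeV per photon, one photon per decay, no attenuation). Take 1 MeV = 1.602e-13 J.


psi = A * E * 1.602e-13 / (4*pi*r^2)
psi = 1.9142e+11 * 1.92 * 1.602e-13 / (4*pi*5.4^2)
psi = 1.6068e-04 W/m^2

1.6068e-04


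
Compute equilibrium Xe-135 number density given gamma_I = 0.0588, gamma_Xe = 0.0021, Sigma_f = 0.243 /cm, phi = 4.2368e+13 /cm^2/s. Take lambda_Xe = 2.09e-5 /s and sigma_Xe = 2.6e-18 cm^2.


Xe_eq = (gamma_I + gamma_Xe) * Sigma_f * phi / (lambda_Xe + sigma_Xe * phi)
Numerator = (0.0588 + 0.0021) * 0.243 * 4.2368e+13 = 6.269913e+11
Denominator = 2.09e-5 + 2.6e-18 * 4.2368e+13 = 1.310568e-04
Xe_eq = 6.269913e+11 / 1.310568e-04 = 4.7841e+15 /cm^3

4.7841e+15


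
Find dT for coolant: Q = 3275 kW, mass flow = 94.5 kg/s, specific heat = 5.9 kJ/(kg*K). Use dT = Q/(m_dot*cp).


dT = Q / (m_dot * cp)
dT = 3275 / (94.5 * 5.9)
dT = 5.8739 C

5.8739


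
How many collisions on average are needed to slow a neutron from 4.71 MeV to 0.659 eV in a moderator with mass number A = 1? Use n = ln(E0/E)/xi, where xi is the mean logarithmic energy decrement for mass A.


xi = 1 + (A-1)^2/(2A)*ln((A-1)/(A+1)) = 1 (for A = 1)
n = ln(E0/E) / xi
n = ln(4.71e6 / 0.659) / 1
n = ln(7.147193e+06) / 1 = 15.782

15.782


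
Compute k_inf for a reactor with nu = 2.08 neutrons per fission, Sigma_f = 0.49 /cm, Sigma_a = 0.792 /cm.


k_inf = nu * Sigma_f / Sigma_a
k_inf = 2.08 * 0.49 / 0.792
k_inf = 1.2869

1.2869


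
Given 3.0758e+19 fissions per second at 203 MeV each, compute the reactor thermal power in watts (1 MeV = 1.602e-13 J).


P = fission_rate * E_MeV * 1.602e-13
P = 3.0758e+19 * 203 * 1.602e-13
P = 1.0003e+09 W

1.0003e+09


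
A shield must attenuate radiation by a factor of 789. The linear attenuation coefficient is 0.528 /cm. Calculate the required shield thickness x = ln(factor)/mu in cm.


x = ln(factor) / mu
x = ln(789) / 0.528
x = 12.634 cm

12.634


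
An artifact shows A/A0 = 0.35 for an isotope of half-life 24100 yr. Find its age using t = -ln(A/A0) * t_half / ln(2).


lambda = ln(2) / t_half = ln(2) / 24100 = 2.876129e-05 /yr
t = -ln(A/A0) / lambda
t = -ln(0.35) / 2.876129e-05
t = 36501 yr

36501


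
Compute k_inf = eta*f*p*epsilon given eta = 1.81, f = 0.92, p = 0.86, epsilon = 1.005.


k_inf = eta * f * p * epsilon
k_inf = 1.81 * 0.92 * 0.86 * 1.005
k_inf = 1.4392

1.4392


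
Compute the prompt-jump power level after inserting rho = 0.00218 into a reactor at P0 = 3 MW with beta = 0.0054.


P1/P0 = beta / (beta - rho)
P1/P0 = 0.0054 / (0.0054 - 0.00218) = 1.677019
P1 = 3 * 1.677019 = 5.0311 MW

5.0311


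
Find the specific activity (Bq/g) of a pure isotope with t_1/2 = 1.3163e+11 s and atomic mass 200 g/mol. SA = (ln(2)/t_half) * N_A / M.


lambda = ln(2) / t_half = ln(2) / 1.3163e+11 = 5.265875e-12 /s
SA = lambda * N_A / M
SA = 5.265875e-12 * 6.022e23 / 200
SA = 1.5856e+10 Bq/g

1.5856e+10


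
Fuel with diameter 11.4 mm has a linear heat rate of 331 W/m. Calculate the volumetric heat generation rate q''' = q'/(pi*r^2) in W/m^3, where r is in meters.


r = D / 2 / 1000 = 11.4 / 2 / 1000 = 0.0057 m
q''' = q' / (pi * r^2)
q''' = 331 / (pi * 0.0057^2)
q''' = 3.2429e+06 W/m^3

3.2429e+06


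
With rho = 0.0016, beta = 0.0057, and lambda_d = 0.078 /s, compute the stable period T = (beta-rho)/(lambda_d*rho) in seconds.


T = (beta - rho) / (lambda_d * rho)
T = (0.0057 - 0.0016) / (0.078 * 0.0016)
T = 32.853 s

32.853


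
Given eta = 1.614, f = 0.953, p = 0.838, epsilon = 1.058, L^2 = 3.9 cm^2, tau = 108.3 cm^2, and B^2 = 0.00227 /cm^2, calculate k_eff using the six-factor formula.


k_inf = eta*f*p*eps = 1.614*0.953*0.838*1.058 = 1.363723
P_TNL = 1/(1 + L^2*B^2) = 1/(1 + 3.9*0.00227) = 0.9912247
P_FNL = exp(-B^2*tau) = exp(-0.00227*108.3) = 0.7820466
k_eff = k_inf * P_TNL * P_FNL = 1.363723 * 0.9912247 * 0.7820466
k_eff = 1.0571

1.0571


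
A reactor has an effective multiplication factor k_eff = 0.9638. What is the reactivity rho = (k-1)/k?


rho = (k_eff - 1) / k_eff
rho = (0.9638 - 1) / 0.9638
rho = -0.037560

-0.037560


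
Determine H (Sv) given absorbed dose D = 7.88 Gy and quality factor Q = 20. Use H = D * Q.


H = D * Q
H = 7.88 * 20
H = 157.60 Sv

157.60


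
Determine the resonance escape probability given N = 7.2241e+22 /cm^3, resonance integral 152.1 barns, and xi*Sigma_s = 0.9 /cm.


p = exp(-N * I * 1e-24 / (xi*Sigma_s))
p = exp(-7.2241e+22 * 152.1 * 1e-24 / 0.9)
p = 4.9867e-06

4.9867e-06


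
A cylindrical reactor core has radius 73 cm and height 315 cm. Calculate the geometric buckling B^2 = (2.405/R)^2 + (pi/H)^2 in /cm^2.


B^2 = (2.405/R)^2 + (pi/H)^2
B^2 = (2.405/73)^2 + (pi/315)^2
B^2 = 0.0011849 /cm^2

0.0011849


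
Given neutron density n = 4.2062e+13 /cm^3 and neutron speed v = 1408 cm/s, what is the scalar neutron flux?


phi = n * v
phi = 4.2062e+13 * 1408
phi = 5.9223e+16 /cm^2/s

5.9223e+16


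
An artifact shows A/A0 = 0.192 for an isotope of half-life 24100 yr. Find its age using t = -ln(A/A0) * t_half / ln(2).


lambda = ln(2) / t_half = ln(2) / 24100 = 2.876129e-05 /yr
t = -ln(A/A0) / lambda
t = -ln(0.192) / 2.876129e-05
t = 57378 yr

57378


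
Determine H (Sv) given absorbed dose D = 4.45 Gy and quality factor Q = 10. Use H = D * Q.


H = D * Q
H = 4.45 * 10
H = 44.500 Sv

44.500


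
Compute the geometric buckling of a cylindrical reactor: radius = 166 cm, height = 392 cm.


B^2 = (2.405/R)^2 + (pi/H)^2
B^2 = (2.405/166)^2 + (pi/392)^2
B^2 = 2.7413e-04 /cm^2

2.7413e-04


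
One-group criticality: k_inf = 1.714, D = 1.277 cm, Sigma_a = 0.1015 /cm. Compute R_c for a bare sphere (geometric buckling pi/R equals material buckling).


L^2 = D / Sigma_a = 1.277 / 0.1015 = 12.58128 cm^2
B_m^2 = (k_inf - 1) / L^2 = (1.714 - 1) / 12.58128 = 0.05675098 /cm^2
For a bare sphere: B_g = pi/R, so R_c = pi / sqrt(B_m^2)
R_c = pi / sqrt(0.05675098) = 13.188 cm

13.188


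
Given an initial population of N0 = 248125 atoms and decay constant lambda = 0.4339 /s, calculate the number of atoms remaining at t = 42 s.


N = N0 * exp(-lambda * t)
N = 248125 * exp(-0.4339 * 42)
N = 0.0030212

0.0030212


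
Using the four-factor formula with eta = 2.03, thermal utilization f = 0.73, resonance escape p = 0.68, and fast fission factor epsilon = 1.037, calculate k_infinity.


k_inf = eta * f * p * epsilon
k_inf = 2.03 * 0.73 * 0.68 * 1.037
k_inf = 1.0450

1.0450


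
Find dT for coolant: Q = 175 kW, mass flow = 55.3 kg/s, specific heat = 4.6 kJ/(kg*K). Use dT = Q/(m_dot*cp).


dT = Q / (m_dot * cp)
dT = 175 / (55.3 * 4.6)
dT = 0.68795 C

0.68795


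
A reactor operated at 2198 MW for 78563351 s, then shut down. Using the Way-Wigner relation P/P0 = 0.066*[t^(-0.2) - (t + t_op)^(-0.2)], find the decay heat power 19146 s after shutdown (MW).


P/P0 = 0.066 * [t^(-0.2) - (t + t_op)^(-0.2)]
P/P0 = 0.066 * [19146^(-0.2) - (19146 + 78563351)^(-0.2)]
P/P0 = 0.066 * [0.1391824 - 0.02635936] = 0.007446321
P = 2198 * 0.007446321 = 16.367 MW

16.367


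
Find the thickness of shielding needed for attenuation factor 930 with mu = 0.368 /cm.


x = ln(factor) / mu
x = ln(930) / 0.368
x = 18.574 cm

18.574


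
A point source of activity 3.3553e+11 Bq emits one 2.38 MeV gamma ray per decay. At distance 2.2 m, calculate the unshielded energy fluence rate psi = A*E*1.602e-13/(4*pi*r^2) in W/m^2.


psi = A * E * 1.602e-13 / (4*pi*r^2)
psi = 3.3553e+11 * 2.38 * 1.602e-13 / (4*pi*2.2^2)
psi = 0.0021034 W/m^2

0.0021034


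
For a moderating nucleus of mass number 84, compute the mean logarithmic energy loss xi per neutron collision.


xi = 1 + (A-1)^2/(2A) * ln((A-1)/(A+1))
xi = 1 + (84-1)^2/(2*84) * ln((84-1)/(84 +1))
xi = 0.023622

0.023622


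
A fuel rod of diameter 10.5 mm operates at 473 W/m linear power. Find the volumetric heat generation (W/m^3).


r = D / 2 / 1000 = 10.5 / 2 / 1000 = 0.00525 m
q''' = q' / (pi * r^2)
q''' = 473 / (pi * 0.00525^2)
q''' = 5.4625e+06 W/m^3

5.4625e+06


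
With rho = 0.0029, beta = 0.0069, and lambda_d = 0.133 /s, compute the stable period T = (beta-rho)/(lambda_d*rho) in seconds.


T = (beta - rho) / (lambda_d * rho)
T = (0.0069 - 0.0029) / (0.133 * 0.0029)
T = 10.371 s

10.371


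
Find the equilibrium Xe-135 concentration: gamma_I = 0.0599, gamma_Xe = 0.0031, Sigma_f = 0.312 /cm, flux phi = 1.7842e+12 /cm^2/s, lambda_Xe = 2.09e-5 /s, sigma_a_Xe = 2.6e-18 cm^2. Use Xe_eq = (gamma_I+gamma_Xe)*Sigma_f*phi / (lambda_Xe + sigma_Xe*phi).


Xe_eq = (gamma_I + gamma_Xe) * Sigma_f * phi / (lambda_Xe + sigma_Xe * phi)
Numerator = (0.0599 + 0.0031) * 0.312 * 1.7842e+12 = 3.507024e+10
Denominator = 2.09e-5 + 2.6e-18 * 1.7842e+12 = 2.553892e-05
Xe_eq = 3.507024e+10 / 2.553892e-05 = 1.3732e+15 /cm^3

1.3732e+15


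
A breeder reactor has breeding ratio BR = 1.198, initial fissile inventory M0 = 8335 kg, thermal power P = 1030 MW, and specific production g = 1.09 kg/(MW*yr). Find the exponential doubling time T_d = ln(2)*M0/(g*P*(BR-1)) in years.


Breeding gain G = BR - 1 = 1.198 - 1 = 0.198
Fissile production rate = g * P * G = 1.09 * 1030 * 0.198 = 222.2946 kg/yr
T_d = ln(2) * M0 / (g * P * G)
T_d = ln(2) * 8335 / 222.2946 = 25.990 yr

25.990


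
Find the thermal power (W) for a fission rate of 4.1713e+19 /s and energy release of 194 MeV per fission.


P = fission_rate * E_MeV * 1.602e-13
P = 4.1713e+19 * 194 * 1.602e-13
P = 1.2964e+09 W

1.2964e+09


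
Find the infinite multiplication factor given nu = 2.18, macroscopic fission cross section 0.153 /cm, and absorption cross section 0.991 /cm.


k_inf = nu * Sigma_f / Sigma_a
k_inf = 2.18 * 0.153 / 0.991
k_inf = 0.33657

0.33657


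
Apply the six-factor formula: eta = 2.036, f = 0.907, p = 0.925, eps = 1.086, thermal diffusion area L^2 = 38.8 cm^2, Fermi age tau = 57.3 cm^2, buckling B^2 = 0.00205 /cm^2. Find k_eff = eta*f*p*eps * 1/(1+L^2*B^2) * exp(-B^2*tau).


k_inf = eta*f*p*eps = 2.036*0.907*0.925*1.086 = 1.855054
P_TNL = 1/(1 + L^2*B^2) = 1/(1 + 38.8*0.00205) = 0.9263205
P_FNL = exp(-B^2*tau) = exp(-0.00205*57.3) = 0.8891716
k_eff = k_inf * P_TNL * P_FNL = 1.855054 * 0.9263205 * 0.8891716
k_eff = 1.5279

1.5279


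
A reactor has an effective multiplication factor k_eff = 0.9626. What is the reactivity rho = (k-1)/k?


rho = (k_eff - 1) / k_eff
rho = (0.9626 - 1) / 0.9626
rho = -0.038853

-0.038853


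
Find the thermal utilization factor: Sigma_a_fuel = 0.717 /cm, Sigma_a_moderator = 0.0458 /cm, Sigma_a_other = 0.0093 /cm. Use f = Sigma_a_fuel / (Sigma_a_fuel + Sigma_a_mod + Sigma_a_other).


f = Sigma_a_fuel / (Sigma_a_fuel + Sigma_a_mod + Sigma_a_other)
f = 0.717 / (0.717 + 0.0458 + 0.0093)
f = 0.92864

0.92864


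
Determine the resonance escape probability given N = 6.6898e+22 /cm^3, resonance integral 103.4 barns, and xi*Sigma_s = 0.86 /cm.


p = exp(-N * I * 1e-24 / (xi*Sigma_s))
p = exp(-6.6898e+22 * 103.4 * 1e-24 / 0.86)
p = 3.2124e-04

3.2124e-04


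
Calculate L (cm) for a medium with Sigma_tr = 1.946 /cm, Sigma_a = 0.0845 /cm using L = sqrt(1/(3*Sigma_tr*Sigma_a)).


D = 1 / (3 * Sigma_tr) = 1 / (3 * 1.946) = 0.1712915 cm
L = sqrt(D / Sigma_a)
L = sqrt(0.1712915 / 0.0845)
L = 1.4238 cm

1.4238


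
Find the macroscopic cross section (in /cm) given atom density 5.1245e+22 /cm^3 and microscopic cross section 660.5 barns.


Sigma = N * sigma_barns * 1e-24
Sigma = 5.1245e+22 * 660.5 * 1e-24
Sigma = 33.847 /cm

33.847


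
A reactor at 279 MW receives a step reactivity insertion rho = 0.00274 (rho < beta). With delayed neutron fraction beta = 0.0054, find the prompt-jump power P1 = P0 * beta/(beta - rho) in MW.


P1/P0 = beta / (beta - rho)
P1/P0 = 0.0054 / (0.0054 - 0.00274) = 2.030075
P1 = 279 * 2.030075 = 566.39 MW

566.39
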